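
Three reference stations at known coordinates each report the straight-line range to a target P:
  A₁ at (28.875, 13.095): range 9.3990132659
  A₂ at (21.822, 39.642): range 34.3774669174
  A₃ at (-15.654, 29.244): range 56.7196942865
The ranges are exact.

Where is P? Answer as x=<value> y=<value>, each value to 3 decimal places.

x=37.312 y=8.952

eq1: (x − 28.875)² + (y − 13.095)² = 9.3990132659²
eq2: (x − 21.822)² + (y − 39.642)² = 34.3774669174²
eq3: (x + 15.654)² + (y − 29.244)² = 56.7196942865²
eq1−eq3, eq1−eq2 (x²,y² cancel):
  -89.058·x + 32.298·y = -3033.767668
  -14.106·x + 53.094·y = -51.025583
det = -89.058·53.094 − 32.298·-14.106 = -4272.849864
x = (-3033.767668·53.094 − 32.298·-51.025583) / -4272.849864 = 37.311593
y = (-89.058·-51.025583 − -3033.767668·-14.106) / -4272.849864 = 8.951892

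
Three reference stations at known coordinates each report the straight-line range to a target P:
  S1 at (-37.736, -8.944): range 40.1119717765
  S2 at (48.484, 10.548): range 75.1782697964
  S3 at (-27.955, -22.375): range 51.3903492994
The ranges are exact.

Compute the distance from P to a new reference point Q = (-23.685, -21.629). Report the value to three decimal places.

50.528

eq1: (x + 37.736)² + (y + 8.944)² = 40.1119717765²
eq2: (x − 48.484)² + (y − 10.548)² = 75.1782697964²
eq3: (x + 27.955)² + (y + 22.375)² = 51.3903492994²
eq1−eq3, eq1−eq2 (x²,y² cancel):
  19.562·x − 26.862·y = -1253.875903
  172.440·x + 38.984·y = -3084.844242
det = 19.562·38.984 − -26.862·172.440 = 5394.688288
x = (-1253.875903·38.984 − -26.862·-3084.844242) / 5394.688288 = -24.421464
y = (19.562·-3084.844242 − -1253.875903·172.440) / 5394.688288 = 28.893725
|P − Q| = √((-24.421464 − -23.685)² + (28.893725 − -21.629)²) = 50.528092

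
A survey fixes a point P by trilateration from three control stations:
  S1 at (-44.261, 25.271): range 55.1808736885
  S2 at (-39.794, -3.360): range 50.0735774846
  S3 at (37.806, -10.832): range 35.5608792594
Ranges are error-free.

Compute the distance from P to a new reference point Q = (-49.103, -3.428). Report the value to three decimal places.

59.135

eq1: (x + 44.261)² + (y − 25.271)² = 55.1808736885²
eq2: (x + 39.794)² + (y + 3.360)² = 50.0735774846²
eq3: (x − 37.806)² + (y + 10.832)² = 35.5608792594²
eq2−eq1, eq2−eq3 (x²,y² cancel):
  -8.934·x + 57.262·y = 465.241867
  155.200·x − 14.944·y = 1194.560852
det = -8.934·-14.944 − 57.262·155.200 = -8753.552704
x = (465.241867·-14.944 − 57.262·1194.560852) / -8753.552704 = 8.608564
y = (-8.934·1194.560852 − 465.241867·155.200) / -8753.552704 = 9.467898
|P − Q| = √((8.608564 − -49.103)² + (9.467898 − -3.428)²) = 59.134836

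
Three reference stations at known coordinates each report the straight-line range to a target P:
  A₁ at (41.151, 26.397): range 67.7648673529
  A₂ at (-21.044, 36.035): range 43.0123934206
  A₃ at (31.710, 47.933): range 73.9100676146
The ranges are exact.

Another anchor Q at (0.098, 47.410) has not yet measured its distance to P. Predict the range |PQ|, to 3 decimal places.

57.175

eq1: (x − 41.151)² + (y − 26.397)² = 67.7648673529²
eq2: (x + 21.044)² + (y − 36.035)² = 43.0123934206²
eq3: (x − 31.710)² + (y − 47.933)² = 73.9100676146²
eq1−eq2, eq1−eq3 (x²,y² cancel):
  -124.390·x + 19.276·y = 2093.176011
  -18.882·x + 43.072·y = 42.269332
det = -124.390·43.072 − 19.276·-18.882 = -4993.756648
x = (2093.176011·43.072 − 19.276·42.269332) / -4993.756648 = -17.890838
y = (-124.390·42.269332 − 2093.176011·-18.882) / -4993.756648 = -6.861661
|P − Q| = √((-17.890838 − 0.098)² + (-6.861661 − 47.410)²) = 57.175270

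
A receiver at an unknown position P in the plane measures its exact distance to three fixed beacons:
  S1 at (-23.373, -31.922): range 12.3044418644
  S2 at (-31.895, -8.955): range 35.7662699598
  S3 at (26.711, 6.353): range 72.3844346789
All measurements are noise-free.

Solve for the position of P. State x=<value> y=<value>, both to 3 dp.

x=-25.203 y=-44.090

eq1: (x + 23.373)² + (y + 31.922)² = 12.3044418644²
eq2: (x + 31.895)² + (y + 8.955)² = 35.7662699598²
eq3: (x − 26.711)² + (y − 6.353)² = 72.3844346789²
eq2−eq1, eq2−eq3 (x²,y² cancel):
  17.044·x − 45.934·y = 1595.654940
  117.212·x + 30.616·y = -4303.925237
det = 17.044·30.616 − -45.934·117.212 = 5905.835112
x = (1595.654940·30.616 − -45.934·-4303.925237) / 5905.835112 = -25.202859
y = (17.044·-4303.925237 − 1595.654940·117.212) / 5905.835112 = -44.089617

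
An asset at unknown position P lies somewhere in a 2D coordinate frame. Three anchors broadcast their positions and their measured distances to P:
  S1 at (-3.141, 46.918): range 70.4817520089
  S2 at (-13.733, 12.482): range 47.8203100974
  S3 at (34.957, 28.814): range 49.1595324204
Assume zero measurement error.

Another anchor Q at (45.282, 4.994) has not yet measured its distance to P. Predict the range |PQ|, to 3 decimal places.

eq1: (x + 3.141)² + (y − 46.918)² = 70.4817520089²
eq2: (x + 13.733)² + (y − 12.482)² = 47.8203100974²
eq3: (x − 34.957)² + (y − 28.814)² = 49.1595324204²
eq2−eq3, eq2−eq1 (x²,y² cancel):
  97.380·x + 32.664·y = 1577.965262
  21.184·x + 68.872·y = -814.126316
det = 97.380·68.872 − 32.664·21.184 = 6014.801184
x = (1577.965262·68.872 − 32.664·-814.126316) / 6014.801184 = 22.489562
y = (97.380·-814.126316 − 1577.965262·21.184) / 6014.801184 = -18.738315
|P − Q| = √((22.489562 − 45.282)² + (-18.738315 − 4.994)²) = 32.904680

32.905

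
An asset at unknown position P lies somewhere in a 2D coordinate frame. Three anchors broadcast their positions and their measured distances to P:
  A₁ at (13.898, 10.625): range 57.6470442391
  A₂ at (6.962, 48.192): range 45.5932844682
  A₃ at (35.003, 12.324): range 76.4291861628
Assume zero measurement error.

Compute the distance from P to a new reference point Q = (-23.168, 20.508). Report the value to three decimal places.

eq1: (x − 13.898)² + (y − 10.625)² = 57.6470442391²
eq2: (x − 6.962)² + (y − 48.192)² = 45.5932844682²
eq3: (x − 35.003)² + (y − 12.324)² = 76.4291861628²
eq2−eq3, eq2−eq1 (x²,y² cancel):
  56.082·x − 71.736·y = -4756.520232
  13.872·x − 75.134·y = -3309.327400
det = 56.082·-75.134 − -71.736·13.872 = -3218.543196
x = (-4756.520232·-75.134 − -71.736·-3309.327400) / -3218.543196 = -37.277263
y = (56.082·-3309.327400 − -4756.520232·13.872) / -3218.543196 = 37.163165
|P − Q| = √((-37.277263 − -23.168)² + (37.163165 − 20.508)²) = 21.828097

21.828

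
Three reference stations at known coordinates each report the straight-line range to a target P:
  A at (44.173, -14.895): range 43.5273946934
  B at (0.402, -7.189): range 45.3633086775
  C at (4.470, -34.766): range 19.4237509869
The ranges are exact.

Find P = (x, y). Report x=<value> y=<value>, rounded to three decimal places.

x=17.428 y=-49.236

eq1: (x − 44.173)² + (y + 14.895)² = 43.5273946934²
eq2: (x − 0.402)² + (y + 7.189)² = 45.3633086775²
eq3: (x − 4.470)² + (y + 34.766)² = 19.4237509869²
eq3−eq2, eq3−eq1 (x²,y² cancel):
  -8.136·x + 55.154·y = -2857.360003
  79.406·x + 39.742·y = -572.892688
det = -8.136·39.742 − 55.154·79.406 = -4702.899436
x = (-2857.360003·39.742 − 55.154·-572.892688) / -4702.899436 = 17.427521
y = (-8.136·-572.892688 − -2857.360003·79.406) / -4702.899436 = -49.236133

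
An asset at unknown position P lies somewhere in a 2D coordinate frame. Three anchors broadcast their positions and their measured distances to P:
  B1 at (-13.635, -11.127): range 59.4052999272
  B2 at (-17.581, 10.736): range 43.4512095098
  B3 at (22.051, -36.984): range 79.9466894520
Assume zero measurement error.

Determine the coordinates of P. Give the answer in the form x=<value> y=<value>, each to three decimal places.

eq1: (x + 13.635)² + (y + 11.127)² = 59.4052999272²
eq2: (x + 17.581)² + (y − 10.736)² = 43.4512095098²
eq3: (x − 22.051)² + (y + 36.984)² = 79.9466894520²
eq2−eq1, eq2−eq3 (x²,y² cancel):
  7.892·x − 43.726·y = -1755.611955
  79.264·x − 95.440·y = -3073.755946
det = 7.892·-95.440 − -43.726·79.264 = 2712.685184
x = (-1755.611955·-95.440 − -43.726·-3073.755946) / 2712.685184 = 12.221305
y = (7.892·-3073.755946 − -1755.611955·79.264) / 2712.685184 = 42.356092

x=12.221 y=42.356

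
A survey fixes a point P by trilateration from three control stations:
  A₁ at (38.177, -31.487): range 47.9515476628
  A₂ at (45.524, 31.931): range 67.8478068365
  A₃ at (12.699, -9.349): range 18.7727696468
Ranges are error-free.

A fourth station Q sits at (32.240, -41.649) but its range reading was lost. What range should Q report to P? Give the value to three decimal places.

eq1: (x − 38.177)² + (y + 31.487)² = 47.9515476628²
eq2: (x − 45.524)² + (y − 31.931)² = 67.8478068365²
eq3: (x − 12.699)² + (y + 9.349)² = 18.7727696468²
eq2−eq1, eq2−eq3 (x²,y² cancel):
  -14.694·x − 126.836·y = 1660.865130
  -65.650·x − 82.560·y = 1407.553077
det = -14.694·-82.560 − -126.836·-65.650 = -7113.646760
x = (1660.865130·-82.560 − -126.836·1407.553077) / -7113.646760 = -5.820837
y = (-14.694·1407.553077 − 1660.865130·-65.650) / -7113.646760 = -12.420242
|P − Q| = √((-5.820837 − 32.240)² + (-12.420242 − -41.649)²) = 47.989036

47.989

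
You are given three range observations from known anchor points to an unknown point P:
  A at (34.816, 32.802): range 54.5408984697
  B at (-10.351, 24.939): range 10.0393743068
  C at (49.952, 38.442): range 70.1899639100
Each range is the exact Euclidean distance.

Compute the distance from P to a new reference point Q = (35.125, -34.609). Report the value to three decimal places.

83.810

eq1: (x − 34.816)² + (y − 32.802)² = 54.5408984697²
eq2: (x + 10.351)² + (y − 24.939)² = 10.0393743068²
eq3: (x − 49.952)² + (y − 38.442)² = 70.1899639100²
eq1−eq2, eq1−eq3 (x²,y² cancel):
  -90.334·x − 15.726·y = 1314.892431
  30.272·x + 11.280·y = -267.056820
det = -90.334·11.280 − -15.726·30.272 = -542.910048
x = (1314.892431·11.280 − -15.726·-267.056820) / -542.910048 = -19.583817
y = (-90.334·-267.056820 − 1314.892431·30.272) / -542.910048 = 28.881604
|P − Q| = √((-19.583817 − 35.125)² + (28.881604 − -34.609)²) = 83.809972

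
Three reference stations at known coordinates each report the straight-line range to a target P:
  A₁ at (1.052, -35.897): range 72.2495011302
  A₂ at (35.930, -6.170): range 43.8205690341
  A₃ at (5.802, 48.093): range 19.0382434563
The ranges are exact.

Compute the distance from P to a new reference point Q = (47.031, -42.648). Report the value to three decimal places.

eq1: (x − 1.052)² + (y + 35.897)² = 72.2495011302²
eq2: (x − 35.930)² + (y + 6.170)² = 43.8205690341²
eq3: (x − 5.802)² + (y − 48.093)² = 19.0382434563²
eq1−eq2, eq1−eq3 (x²,y² cancel):
  69.756·x + 59.454·y = 3339.080630
  9.500·x + 167.980·y = 5914.434240
det = 69.756·167.980 − 59.454·9.500 = 11152.799880
x = (3339.080630·167.980 − 59.454·5914.434240) / 11152.799880 = 18.763180
y = (69.756·5914.434240 − 3339.080630·9.500) / 11152.799880 = 34.148018
|P − Q| = √((18.763180 − 47.031)² + (34.148018 − -42.648)²) = 81.833355

81.833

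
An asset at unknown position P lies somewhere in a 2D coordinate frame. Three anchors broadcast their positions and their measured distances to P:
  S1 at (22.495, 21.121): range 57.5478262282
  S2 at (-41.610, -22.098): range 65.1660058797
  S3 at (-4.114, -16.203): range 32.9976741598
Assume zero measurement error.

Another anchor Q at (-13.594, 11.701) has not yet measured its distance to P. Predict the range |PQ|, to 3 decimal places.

59.835

eq1: (x − 22.495)² + (y − 21.121)² = 57.5478262282²
eq2: (x + 41.610)² + (y + 22.098)² = 65.1660058797²
eq3: (x + 4.114)² + (y + 16.203)² = 32.9976741598²
eq1−eq2, eq1−eq3 (x²,y² cancel):
  -128.210·x − 86.438·y = 332.736019
  -53.218·x − 74.648·y = 1550.246343
det = -128.210·-74.648 − -86.438·-53.218 = 4970.562596
x = (332.736019·-74.648 − -86.438·1550.246343) / 4970.562596 = 21.961722
y = (-128.210·1550.246343 − 332.736019·-53.218) / 4970.562596 = -36.424355
|P − Q| = √((21.961722 − -13.594)² + (-36.424355 − 11.701)²) = 59.835267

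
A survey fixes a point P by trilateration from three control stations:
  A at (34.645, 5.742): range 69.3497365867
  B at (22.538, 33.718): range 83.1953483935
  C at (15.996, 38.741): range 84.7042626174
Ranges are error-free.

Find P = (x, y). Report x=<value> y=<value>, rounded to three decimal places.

eq1: (x − 34.645)² + (y − 5.742)² = 69.3497365867²
eq2: (x − 22.538)² + (y − 33.718)² = 83.1953483935²
eq3: (x − 15.996)² + (y − 38.741)² = 84.7042626174²
eq1−eq3, eq1−eq2 (x²,y² cancel):
  -37.298·x + 65.998·y = -1841.935633
  -24.214·x + 55.952·y = -1700.461651
det = -37.298·55.952 − 65.998·-24.214 = -488.822124
x = (-1841.935633·55.952 − 65.998·-1700.461651) / -488.822124 = -18.753418
y = (-37.298·-1700.461651 − -1841.935633·-24.214) / -488.822124 = -38.507237

x=-18.753 y=-38.507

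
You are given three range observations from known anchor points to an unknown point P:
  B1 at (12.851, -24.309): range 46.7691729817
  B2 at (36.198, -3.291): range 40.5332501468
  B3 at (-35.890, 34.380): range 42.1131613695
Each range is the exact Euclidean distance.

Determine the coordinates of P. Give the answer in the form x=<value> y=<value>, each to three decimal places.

eq1: (x − 12.851)² + (y + 24.309)² = 46.7691729817²
eq2: (x − 36.198)² + (y + 3.291)² = 40.5332501468²
eq3: (x + 35.890)² + (y − 34.380)² = 42.1131613695²
eq3−eq2, eq3−eq1 (x²,y² cancel):
  144.176·x − 75.342·y = -1018.376622
  97.482·x − 117.378·y = -2127.837999
det = 144.176·-117.378 − -75.342·97.482 = -9578.601684
x = (-1018.376622·-117.378 − -75.342·-2127.837999) / -9578.601684 = 4.257465
y = (144.176·-2127.837999 − -1018.376622·97.482) / -9578.601684 = 21.663891

x=4.257 y=21.664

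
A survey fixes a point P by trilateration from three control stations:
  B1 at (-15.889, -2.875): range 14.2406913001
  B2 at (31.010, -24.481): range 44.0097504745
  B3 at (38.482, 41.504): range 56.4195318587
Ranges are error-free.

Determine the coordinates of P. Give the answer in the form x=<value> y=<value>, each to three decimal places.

eq1: (x + 15.889)² + (y + 2.875)² = 14.2406913001²
eq2: (x − 31.010)² + (y + 24.481)² = 44.0097504745²
eq3: (x − 38.482)² + (y − 41.504)² = 56.4195318587²
eq2−eq3, eq2−eq1 (x²,y² cancel):
  14.944·x + 131.970·y = 396.201441
  -93.798·x + 43.212·y = 433.847333
det = 14.944·43.212 − 131.970·-93.798 = 13024.282188
x = (396.201441·43.212 − 131.970·433.847333) / 13024.282188 = -3.081489
y = (14.944·433.847333 − 396.201441·-93.798) / 13024.282188 = 3.351150

x=-3.081 y=3.351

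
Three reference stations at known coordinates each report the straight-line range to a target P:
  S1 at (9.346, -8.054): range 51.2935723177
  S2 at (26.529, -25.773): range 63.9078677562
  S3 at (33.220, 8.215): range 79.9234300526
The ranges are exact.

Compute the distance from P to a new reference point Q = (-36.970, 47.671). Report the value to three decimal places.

77.119

eq1: (x − 9.346)² + (y + 8.054)² = 51.2935723177²
eq2: (x − 26.529)² + (y + 25.773)² = 63.9078677562²
eq3: (x − 33.220)² + (y − 8.215)² = 79.9234300526²
eq1−eq2, eq1−eq3 (x²,y² cancel):
  34.366·x − 35.438·y = -237.364262
  47.748·x + 32.538·y = -2737.884117
det = 34.366·32.538 − -35.438·47.748 = 2810.294532
x = (-237.364262·32.538 − -35.438·-2737.884117) / 2810.294532 = -37.273138
y = (34.366·-2737.884117 − -237.364262·47.748) / 2810.294532 = -29.447610
|P − Q| = √((-37.273138 − -36.970)² + (-29.447610 − 47.671)²) = 77.119206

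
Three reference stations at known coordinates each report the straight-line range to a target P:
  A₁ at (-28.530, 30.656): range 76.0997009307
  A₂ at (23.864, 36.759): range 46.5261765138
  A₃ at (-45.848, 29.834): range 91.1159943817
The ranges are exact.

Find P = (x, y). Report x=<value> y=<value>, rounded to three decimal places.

eq1: (x + 28.530)² + (y − 30.656)² = 76.0997009307²
eq2: (x − 23.864)² + (y − 36.759)² = 46.5261765138²
eq3: (x + 45.848)² + (y − 29.834)² = 91.1159943817²
eq3−eq1, eq3−eq2 (x²,y² cancel):
  34.636·x + 1.644·y = 1272.604526
  139.424·x + 13.850·y = 5066.047248
det = 34.636·13.850 − 1.644·139.424 = 250.495544
x = (1272.604526·13.850 − 1.644·5066.047248) / 250.495544 = 37.114397
y = (34.636·5066.047248 − 1272.604526·139.424) / 250.495544 = -7.840463

x=37.114 y=-7.840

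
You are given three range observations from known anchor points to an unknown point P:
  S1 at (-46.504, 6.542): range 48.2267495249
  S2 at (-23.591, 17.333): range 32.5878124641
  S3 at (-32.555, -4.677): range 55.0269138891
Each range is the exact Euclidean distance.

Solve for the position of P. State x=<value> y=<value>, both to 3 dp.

x=-25.335 y=49.874

eq1: (x + 46.504)² + (y − 6.542)² = 48.2267495249²
eq2: (x + 23.591)² + (y − 17.333)² = 32.5878124641²
eq3: (x + 32.555)² + (y + 4.677)² = 55.0269138891²
eq1−eq3, eq1−eq2 (x²,y² cancel):
  27.898·x − 22.438·y = -1825.859308
  45.826·x + 21.582·y = -84.597761
det = 27.898·21.582 − -22.438·45.826 = 1630.338424
x = (-1825.859308·21.582 − -22.438·-84.597761) / 1630.338424 = -25.334556
y = (27.898·-84.597761 − -1825.859308·45.826) / 1630.338424 = 49.874136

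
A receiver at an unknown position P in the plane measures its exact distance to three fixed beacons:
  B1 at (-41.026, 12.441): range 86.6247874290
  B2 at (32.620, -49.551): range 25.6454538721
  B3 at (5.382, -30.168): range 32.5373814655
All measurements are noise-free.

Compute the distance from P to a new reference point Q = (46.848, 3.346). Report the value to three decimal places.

eq1: (x + 41.026)² + (y − 12.441)² = 86.6247874290²
eq2: (x − 32.620)² + (y + 49.551)² = 25.6454538721²
eq3: (x − 5.382)² + (y + 30.168)² = 32.5373814655²
eq3−eq2, eq3−eq1 (x²,y² cancel):
  54.476·x − 38.766·y = 2981.283741
  -92.816·x + 85.218·y = -5546.335595
det = 54.476·85.218 − -38.766·-92.816 = 1044.230712
x = (2981.283741·85.218 − -38.766·-5546.335595) / 1044.230712 = 37.395751
y = (54.476·-5546.335595 − 2981.283741·-92.816) / 1044.230712 = -24.354145
|P − Q| = √((37.395751 − 46.848)² + (-24.354145 − 3.346)²) = 29.268465

29.268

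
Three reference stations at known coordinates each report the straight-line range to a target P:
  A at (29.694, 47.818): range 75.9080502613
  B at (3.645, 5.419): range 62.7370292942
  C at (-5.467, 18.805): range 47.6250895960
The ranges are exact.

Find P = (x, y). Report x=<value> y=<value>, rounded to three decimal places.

x=-46.099 y=43.648

eq1: (x − 29.694)² + (y − 47.818)² = 75.9080502613²
eq2: (x − 3.645)² + (y − 5.419)² = 62.7370292942²
eq3: (x + 5.467)² + (y − 18.805)² = 47.6250895960²
eq3−eq2, eq3−eq1 (x²,y² cancel):
  18.224·x − 26.772·y = -2008.650214
  70.322·x + 58.026·y = -709.104289
det = 18.224·58.026 − -26.772·70.322 = 2940.126408
x = (-2008.650214·58.026 − -26.772·-709.104289) / 2940.126408 = -46.099405
y = (18.224·-709.104289 − -2008.650214·70.322) / 2940.126408 = 43.647642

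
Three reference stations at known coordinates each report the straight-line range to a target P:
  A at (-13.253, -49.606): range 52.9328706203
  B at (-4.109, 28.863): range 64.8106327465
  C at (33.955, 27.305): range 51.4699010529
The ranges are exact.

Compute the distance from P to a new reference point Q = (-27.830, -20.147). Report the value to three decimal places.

eq1: (x + 13.253)² + (y + 49.606)² = 52.9328706203²
eq2: (x + 4.109)² + (y − 28.863)² = 64.8106327465²
eq3: (x − 33.955)² + (y − 27.305)² = 51.4699010529²
eq2−eq3, eq2−eq1 (x²,y² cancel):
  76.128·x − 3.116·y = 2599.815803
  -18.288·x − 156.938·y = 3184.969920
det = 76.128·-156.938 − -3.116·-18.288 = -12004.361472
x = (2599.815803·-156.938 − -3.116·3184.969920) / -12004.361472 = 33.161741
y = (76.128·3184.969920 − 2599.815803·-18.288) / -12004.361472 = -24.158788
|P − Q| = √((33.161741 − -27.830)² + (-24.158788 − -20.147)²) = 61.123538

61.124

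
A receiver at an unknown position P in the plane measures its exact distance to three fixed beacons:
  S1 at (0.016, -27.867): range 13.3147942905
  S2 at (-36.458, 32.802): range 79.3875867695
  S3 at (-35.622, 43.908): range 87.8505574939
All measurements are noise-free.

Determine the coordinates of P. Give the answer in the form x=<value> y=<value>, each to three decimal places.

x=13.276 y=-29.076

eq1: (x − 0.016)² + (y + 27.867)² = 13.3147942905²
eq2: (x + 36.458)² + (y − 32.802)² = 79.3875867695²
eq3: (x + 35.622)² + (y − 43.908)² = 87.8505574939²
eq2−eq1, eq2−eq3 (x²,y² cancel):
  72.948·x − 121.338·y = 4496.518163
  1.672·x + 22.212·y = -623.649139
det = 72.948·22.212 − -121.338·1.672 = 1823.198112
x = (4496.518163·22.212 − -121.338·-623.649139) / 1823.198112 = 13.275750
y = (72.948·-623.649139 − 4496.518163·1.672) / 1823.198112 = -29.076454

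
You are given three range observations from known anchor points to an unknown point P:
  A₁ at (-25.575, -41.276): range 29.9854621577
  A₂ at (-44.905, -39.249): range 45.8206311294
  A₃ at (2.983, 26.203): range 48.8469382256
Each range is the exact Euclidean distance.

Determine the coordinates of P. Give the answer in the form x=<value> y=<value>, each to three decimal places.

eq1: (x + 25.575)² + (y + 41.276)² = 29.9854621577²
eq2: (x + 44.905)² + (y + 39.249)² = 45.8206311294²
eq3: (x − 2.983)² + (y − 26.203)² = 48.8469382256²
eq1−eq3, eq1−eq2 (x²,y² cancel):
  57.116·x + 134.958·y = -3149.188736
  -38.660·x + 4.054·y = -1.248071
det = 57.116·4.054 − 134.958·-38.660 = 5449.024544
x = (-3149.188736·4.054 − 134.958·-1.248071) / 5449.024544 = -2.312042
y = (57.116·-1.248071 − -3149.188736·-38.660) / 5449.024544 = -22.356097

x=-2.312 y=-22.356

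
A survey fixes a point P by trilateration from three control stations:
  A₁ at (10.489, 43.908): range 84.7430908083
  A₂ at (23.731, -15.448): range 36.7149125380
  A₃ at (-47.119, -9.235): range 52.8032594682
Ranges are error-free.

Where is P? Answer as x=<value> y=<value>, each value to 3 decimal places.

x=-3.921 y=-39.601

eq1: (x − 10.489)² + (y − 43.908)² = 84.7430908083²
eq2: (x − 23.731)² + (y + 15.448)² = 36.7149125380²
eq3: (x + 47.119)² + (y + 9.235)² = 52.8032594682²
eq1−eq3, eq1−eq2 (x²,y² cancel):
  -115.216·x − 106.286·y = 4660.761030
  26.484·x − 118.712·y = 4597.276117
det = -115.216·-118.712 − -106.286·26.484 = 16492.400216
x = (4660.761030·-118.712 − -106.286·4597.276117) / 16492.400216 = -3.920725
y = (-115.216·4597.276117 − 4660.761030·26.484) / 16492.400216 = -39.600989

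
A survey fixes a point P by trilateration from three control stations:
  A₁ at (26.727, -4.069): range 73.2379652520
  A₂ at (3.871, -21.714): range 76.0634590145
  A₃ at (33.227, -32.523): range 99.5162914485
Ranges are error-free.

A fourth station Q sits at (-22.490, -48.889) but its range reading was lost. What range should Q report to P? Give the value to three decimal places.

eq1: (x − 26.727)² + (y + 4.069)² = 73.2379652520²
eq2: (x − 3.871)² + (y + 21.714)² = 76.0634590145²
eq3: (x − 33.227)² + (y + 32.523)² = 99.5162914485²
eq2−eq1, eq2−eq3 (x²,y² cancel):
  45.712·x + 35.290·y = 666.257096
  58.712·x − 21.618·y = -2442.545845
det = 45.712·-21.618 − 35.290·58.712 = -3060.148496
x = (666.257096·-21.618 − 35.290·-2442.545845) / -3060.148496 = -23.461050
y = (45.712·-2442.545845 − 666.257096·58.712) / -3060.148496 = 49.269159
|P − Q| = √((-23.461050 − -22.490)² + (49.269159 − -48.889)²) = 98.162962

98.163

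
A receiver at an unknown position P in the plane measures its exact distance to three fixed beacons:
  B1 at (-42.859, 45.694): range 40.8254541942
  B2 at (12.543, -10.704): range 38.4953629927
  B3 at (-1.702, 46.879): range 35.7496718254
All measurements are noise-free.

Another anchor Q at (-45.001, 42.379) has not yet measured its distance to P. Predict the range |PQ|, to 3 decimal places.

39.839

eq1: (x + 42.859)² + (y − 45.694)² = 40.8254541942²
eq2: (x − 12.543)² + (y + 10.704)² = 38.4953629927²
eq3: (x + 1.702)² + (y − 46.879)² = 35.7496718254²
eq3−eq1, eq3−eq2 (x²,y² cancel):
  -82.314·x − 2.370·y = 1335.619397
  28.490·x − 115.166·y = -2132.488916
det = -82.314·-115.166 − -2.370·28.490 = 9547.295424
x = (1335.619397·-115.166 − -2.370·-2132.488916) / 9547.295424 = -16.640518
y = (-82.314·-2132.488916 − 1335.619397·28.490) / 9547.295424 = 14.400088
|P − Q| = √((-16.640518 − -45.001)² + (14.400088 − 42.379)²) = 39.838881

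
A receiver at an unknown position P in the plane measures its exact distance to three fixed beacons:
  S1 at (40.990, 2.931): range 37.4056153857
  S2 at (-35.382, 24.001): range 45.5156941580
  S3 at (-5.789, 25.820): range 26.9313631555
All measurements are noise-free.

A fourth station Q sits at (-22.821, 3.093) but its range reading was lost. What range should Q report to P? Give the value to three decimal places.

eq1: (x − 40.990)² + (y − 2.931)² = 37.4056153857²
eq2: (x + 35.382)² + (y − 24.001)² = 45.5156941580²
eq3: (x + 5.789)² + (y − 25.820)² = 26.9313631555²
eq3−eq1, eq3−eq2 (x²,y² cancel):
  93.558·x − 45.778·y = 314.704199
  -59.186·x − 3.638·y = -218.631089
det = 93.558·-3.638 − -45.778·-59.186 = -3049.780712
x = (314.704199·-3.638 − -45.778·-218.631089) / -3049.780712 = 3.657111
y = (93.558·-218.631089 − 314.704199·-59.186) / -3049.780712 = 0.599586
|P − Q| = √((3.657111 − -22.821)² + (0.599586 − 3.093)²) = 26.595253

26.595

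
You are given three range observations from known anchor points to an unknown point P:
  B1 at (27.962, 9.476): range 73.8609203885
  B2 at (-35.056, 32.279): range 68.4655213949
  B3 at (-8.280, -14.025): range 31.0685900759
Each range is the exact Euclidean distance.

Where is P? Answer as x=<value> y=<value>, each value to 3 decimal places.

eq1: (x − 27.962)² + (y − 9.476)² = 73.8609203885²
eq2: (x + 35.056)² + (y − 32.279)² = 68.4655213949²
eq3: (x + 8.280)² + (y + 14.025)² = 31.0685900759²
eq1−eq2, eq1−eq3 (x²,y² cancel):
  -126.036·x + 45.606·y = 2167.096898
  -72.484·x − 47.002·y = 3883.769276
det = -126.036·-47.002 − 45.606·-72.484 = 9229.649376
x = (2167.096898·-47.002 − 45.606·3883.769276) / 9229.649376 = -30.226616
y = (-126.036·3883.769276 − 2167.096898·-72.484) / 9229.649376 = -36.015983

x=-30.227 y=-36.016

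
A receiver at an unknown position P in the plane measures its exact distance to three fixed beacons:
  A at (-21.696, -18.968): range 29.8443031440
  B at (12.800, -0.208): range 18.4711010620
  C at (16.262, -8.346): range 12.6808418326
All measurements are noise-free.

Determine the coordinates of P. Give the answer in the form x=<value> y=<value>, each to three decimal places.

x=8.135 y=-18.080

eq1: (x + 21.696)² + (y + 18.968)² = 29.8443031440²
eq2: (x − 12.800)² + (y + 0.208)² = 18.4711010620²
eq3: (x − 16.262)² + (y + 8.346)² = 12.6808418326²
eq3−eq1, eq3−eq2 (x²,y² cancel):
  -75.916·x − 21.244·y = -233.485601
  -6.924·x + 16.276·y = -350.602921
det = -75.916·16.276 − -21.244·-6.924 = -1382.702272
x = (-233.485601·16.276 − -21.244·-350.602921) / -1382.702272 = 8.135099
y = (-75.916·-350.602921 − -233.485601·-6.924) / -1382.702272 = -18.080333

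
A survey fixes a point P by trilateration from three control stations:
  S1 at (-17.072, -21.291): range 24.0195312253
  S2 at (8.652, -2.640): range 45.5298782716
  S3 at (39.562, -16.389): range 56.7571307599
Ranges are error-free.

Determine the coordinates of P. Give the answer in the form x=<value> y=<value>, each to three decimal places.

eq1: (x + 17.072)² + (y + 21.291)² = 24.0195312253²
eq2: (x − 8.652)² + (y + 2.640)² = 45.5298782716²
eq3: (x − 39.562)² + (y + 16.389)² = 56.7571307599²
eq2−eq3, eq2−eq1 (x²,y² cancel):
  61.820·x − 27.498·y = 603.522384
  -51.448·x − 37.302·y = 2158.965096
det = 61.820·-37.302 − -27.498·-51.448 = -3720.726744
x = (603.522384·-37.302 − -27.498·2158.965096) / -3720.726744 = -9.905224
y = (61.820·2158.965096 − 603.522384·-51.448) / -3720.726744 = -44.216427

x=-9.905 y=-44.216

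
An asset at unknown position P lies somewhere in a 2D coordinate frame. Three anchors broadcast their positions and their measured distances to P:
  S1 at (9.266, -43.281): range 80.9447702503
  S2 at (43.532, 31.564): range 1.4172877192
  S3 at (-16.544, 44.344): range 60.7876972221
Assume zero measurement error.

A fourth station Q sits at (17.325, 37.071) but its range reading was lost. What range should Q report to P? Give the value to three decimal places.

26.161

eq1: (x − 9.266)² + (y + 43.281)² = 80.9447702503²
eq2: (x − 43.532)² + (y − 31.564)² = 1.4172877192²
eq3: (x + 16.544)² + (y − 44.344)² = 60.7876972221²
eq3−eq1, eq3−eq2 (x²,y² cancel):
  51.620·x − 175.250·y = -3137.902252
  120.152·x − 25.560·y = 4344.362277
det = 51.620·-25.560 − -175.250·120.152 = 19737.230800
x = (-3137.902252·-25.560 − -175.250·4344.362277) / 19737.230800 = 42.637910
y = (51.620·4344.362277 − -3137.902252·120.152) / 19737.230800 = 30.464315
|P − Q| = √((42.637910 − 17.325)² + (30.464315 − 37.071)²) = 26.160881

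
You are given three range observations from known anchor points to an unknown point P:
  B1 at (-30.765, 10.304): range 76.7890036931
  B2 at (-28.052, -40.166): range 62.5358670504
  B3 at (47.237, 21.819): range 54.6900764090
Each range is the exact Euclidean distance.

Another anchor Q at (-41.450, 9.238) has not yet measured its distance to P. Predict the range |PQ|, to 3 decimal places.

eq1: (x + 30.765)² + (y − 10.304)² = 76.7890036931²
eq2: (x + 28.052)² + (y + 40.166)² = 62.5358670504²
eq3: (x − 47.237)² + (y − 21.819)² = 54.6900764090²
eq2−eq3, eq2−eq1 (x²,y² cancel):
  150.578·x + 123.970·y = 1226.910880
  -5.426·x + 100.940·y = -3333.381039
det = 150.578·100.940 − 123.970·-5.426 = 15872.004540
x = (1226.910880·100.940 − 123.970·-3333.381039) / 15872.004540 = 33.838425
y = (150.578·-3333.381039 − 1226.910880·-5.426) / 15872.004540 = -31.204416
|P − Q| = √((33.838425 − -41.450)² + (-31.204416 − 9.238)²) = 85.463068

85.463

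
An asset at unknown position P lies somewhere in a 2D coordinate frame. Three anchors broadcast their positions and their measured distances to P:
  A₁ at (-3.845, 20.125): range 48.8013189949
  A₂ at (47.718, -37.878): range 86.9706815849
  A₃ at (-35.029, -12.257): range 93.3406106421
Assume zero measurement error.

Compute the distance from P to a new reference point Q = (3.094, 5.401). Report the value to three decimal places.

eq1: (x + 3.845)² + (y − 20.125)² = 48.8013189949²
eq2: (x − 47.718)² + (y + 37.878)² = 86.9706815849²
eq3: (x + 35.029)² + (y + 12.257)² = 93.3406106421²
eq2−eq1, eq2−eq3 (x²,y² cancel):
  -103.126·x + 116.006·y = 1890.379962
  -165.494·x + 51.242·y = -3483.055658
det = -103.126·51.242 − 116.006·-165.494 = 13913.914472
x = (1890.379962·51.242 − 116.006·-3483.055658) / 13913.914472 = 36.001530
y = (-103.126·-3483.055658 − 1890.379962·-165.494) / 13913.914472 = 48.299861
|P − Q| = √((36.001530 − 3.094)² + (48.299861 − 5.401)²) = 54.066790

54.067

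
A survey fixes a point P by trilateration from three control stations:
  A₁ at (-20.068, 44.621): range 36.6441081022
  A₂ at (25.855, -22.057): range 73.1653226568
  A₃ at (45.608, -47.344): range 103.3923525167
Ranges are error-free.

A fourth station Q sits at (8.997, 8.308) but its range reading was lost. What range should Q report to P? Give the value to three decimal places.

eq1: (x + 20.068)² + (y − 44.621)² = 36.6441081022²
eq2: (x − 25.855)² + (y + 22.057)² = 73.1653226568²
eq3: (x − 45.608)² + (y + 47.344)² = 103.3923525167²
eq1−eq3, eq1−eq2 (x²,y² cancel):
  131.352·x − 183.930·y = -7419.402165
  91.846·x − 133.356·y = -5249.139772
det = 131.352·-133.356 − -183.930·91.846 = -623.342532
x = (-7419.402165·-133.356 − -183.930·-5249.139772) / -623.342532 = -38.417909
y = (131.352·-5249.139772 − -7419.402165·91.846) / -623.342532 = 12.902370
|P − Q| = √((-38.417909 − 8.997)² + (12.902370 − 8.308)²) = 47.636980

47.637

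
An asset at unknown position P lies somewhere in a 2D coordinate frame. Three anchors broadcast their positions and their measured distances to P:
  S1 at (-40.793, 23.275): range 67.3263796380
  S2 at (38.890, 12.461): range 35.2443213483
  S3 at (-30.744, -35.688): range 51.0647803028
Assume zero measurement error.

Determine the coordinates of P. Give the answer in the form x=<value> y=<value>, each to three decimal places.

x=15.398 y=-13.812

eq1: (x + 40.793)² + (y − 23.275)² = 67.3263796380²
eq2: (x − 38.890)² + (y − 12.461)² = 35.2443213483²
eq3: (x + 30.744)² + (y + 35.688)² = 51.0647803028²
eq1−eq3, eq1−eq2 (x²,y² cancel):
  20.098·x − 117.926·y = 1938.262014
  159.366·x − 21.628·y = 2752.593355
det = 20.098·-21.628 − -117.926·159.366 = 18358.715372
x = (1938.262014·-21.628 − -117.926·2752.593355) / 18358.715372 = 15.397678
y = (20.098·2752.593355 − 1938.262014·159.366) / 18358.715372 = -13.812047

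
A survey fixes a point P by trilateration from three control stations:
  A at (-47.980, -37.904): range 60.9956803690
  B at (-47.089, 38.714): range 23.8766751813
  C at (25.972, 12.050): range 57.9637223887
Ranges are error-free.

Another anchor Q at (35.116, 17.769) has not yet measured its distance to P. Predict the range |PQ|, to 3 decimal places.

66.515

eq1: (x + 47.980)² + (y + 37.904)² = 60.9956803690²
eq2: (x + 47.089)² + (y − 38.714)² = 23.8766751813²
eq3: (x − 25.972)² + (y − 12.050)² = 57.9637223887²
eq3−eq1, eq3−eq2 (x²,y² cancel):
  -147.904·x − 99.908·y = 2558.366421
  -146.122·x + 53.328·y = 5686.097928
det = -147.904·53.328 − -99.908·-146.122 = -22486.181288
x = (2558.366421·53.328 − -99.908·5686.097928) / -22486.181288 = -31.331209
y = (-147.904·5686.097928 − 2558.366421·-146.122) / -22486.181288 = 20.775560
|P − Q| = √((-31.331209 − 35.116)² + (20.775560 − 17.769)²) = 66.515193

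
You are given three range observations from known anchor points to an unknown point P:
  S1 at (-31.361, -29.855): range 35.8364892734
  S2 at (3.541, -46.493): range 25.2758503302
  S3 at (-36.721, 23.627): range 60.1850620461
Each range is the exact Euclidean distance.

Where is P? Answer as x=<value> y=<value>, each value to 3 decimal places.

eq1: (x + 31.361)² + (y + 29.855)² = 35.8364892734²
eq2: (x − 3.541)² + (y + 46.493)² = 25.2758503302²
eq3: (x + 36.721)² + (y − 23.627)² = 60.1850620461²
eq1−eq2, eq1−eq3 (x²,y² cancel):
  69.804·x − 33.276·y = 944.689738
  -10.720·x + 106.964·y = -2306.154106
det = 69.804·106.964 − -33.276·-10.720 = 7109.796336
x = (944.689738·106.964 − -33.276·-2306.154106) / 7109.796336 = 3.418974
y = (69.804·-2306.154106 − 944.689738·-10.720) / 7109.796336 = -21.217444

x=3.419 y=-21.217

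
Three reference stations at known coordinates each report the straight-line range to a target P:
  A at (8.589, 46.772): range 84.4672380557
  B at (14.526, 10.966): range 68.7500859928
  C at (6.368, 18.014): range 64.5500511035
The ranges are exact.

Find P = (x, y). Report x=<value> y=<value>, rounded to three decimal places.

eq1: (x − 8.589)² + (y − 46.772)² = 84.4672380557²
eq2: (x − 14.526)² + (y − 10.966)² = 68.7500859928²
eq3: (x − 6.368)² + (y − 18.014)² = 64.5500511035²
eq3−eq2, eq3−eq1 (x²,y² cancel):
  16.316·x − 14.096·y = -593.663015
  4.442·x + 57.516·y = -1071.669922
det = 16.316·57.516 − -14.096·4.442 = 1001.045488
x = (-593.663015·57.516 − -14.096·-1071.669922) / 1001.045488 = -49.199943
y = (16.316·-1071.669922 − -593.663015·4.442) / 1001.045488 = -14.832808

x=-49.200 y=-14.833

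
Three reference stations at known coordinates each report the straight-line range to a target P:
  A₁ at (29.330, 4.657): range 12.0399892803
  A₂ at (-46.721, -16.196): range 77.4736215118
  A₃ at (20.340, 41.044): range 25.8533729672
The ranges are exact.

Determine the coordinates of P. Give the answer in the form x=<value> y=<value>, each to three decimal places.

x=23.994 y=15.450

eq1: (x − 29.330)² + (y − 4.657)² = 12.0399892803²
eq2: (x + 46.721)² + (y + 16.196)² = 77.4736215118²
eq3: (x − 20.340)² + (y − 41.044)² = 25.8533729672²
eq3−eq1, eq3−eq2 (x²,y² cancel):
  17.980·x − 72.774·y = -692.953435
  -134.122·x − 114.480·y = -4986.928415
det = 17.980·-114.480 − -72.774·-134.122 = -11818.944828
x = (-692.953435·-114.480 − -72.774·-4986.928415) / -11818.944828 = 23.994479
y = (17.980·-4986.928415 − -692.953435·-134.122) / -11818.944828 = 15.450218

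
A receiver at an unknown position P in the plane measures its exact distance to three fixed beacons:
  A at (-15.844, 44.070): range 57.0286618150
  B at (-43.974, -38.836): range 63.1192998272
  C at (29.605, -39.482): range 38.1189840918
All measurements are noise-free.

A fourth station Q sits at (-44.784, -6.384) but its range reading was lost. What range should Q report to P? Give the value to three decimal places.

eq1: (x + 15.844)² + (y − 44.070)² = 57.0286618150²
eq2: (x + 43.974)² + (y + 38.836)² = 63.1192998272²
eq3: (x − 29.605)² + (y + 39.482)² = 38.1189840918²
eq2−eq3, eq2−eq1 (x²,y² cancel):
  147.158·x − 1.292·y = 1524.325839
  56.260·x + 165.812·y = -516.972594
det = 147.158·165.812 − -1.292·56.260 = 24473.250216
x = (1524.325839·165.812 − -1.292·-516.972594) / 24473.250216 = 10.300372
y = (147.158·-516.972594 − 1524.325839·56.260) / 24473.250216 = -6.612739
|P − Q| = √((10.300372 − -44.784)² + (-6.612739 − -6.384)²) = 55.084847

55.085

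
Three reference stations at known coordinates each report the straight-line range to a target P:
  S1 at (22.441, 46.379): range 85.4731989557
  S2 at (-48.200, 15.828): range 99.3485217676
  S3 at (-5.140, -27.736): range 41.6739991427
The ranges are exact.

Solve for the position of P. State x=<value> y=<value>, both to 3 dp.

eq1: (x − 22.441)² + (y − 46.379)² = 85.4731989557²
eq2: (x + 48.200)² + (y − 15.828)² = 99.3485217676²
eq3: (x + 5.140)² + (y + 27.736)² = 41.6739991427²
eq3−eq2, eq3−eq1 (x²,y² cancel):
  -86.120·x + 87.128·y = -6355.346285
  55.162·x + 148.230·y = -3710.040709
det = -86.120·148.230 − 87.128·55.162 = -17571.722336
x = (-6355.346285·148.230 − 87.128·-3710.040709) / -17571.722336 = 35.215931
y = (-86.120·-3710.040709 − -6355.346285·55.162) / -17571.722336 = -38.134129

x=35.216 y=-38.134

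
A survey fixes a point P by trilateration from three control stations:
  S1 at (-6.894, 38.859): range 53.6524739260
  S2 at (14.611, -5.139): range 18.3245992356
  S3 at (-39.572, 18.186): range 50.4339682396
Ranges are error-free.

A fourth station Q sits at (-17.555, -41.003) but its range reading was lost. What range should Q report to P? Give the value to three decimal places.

eq1: (x + 6.894)² + (y − 38.859)² = 53.6524739260²
eq2: (x − 14.611)² + (y + 5.139)² = 18.3245992356²
eq3: (x + 39.572)² + (y − 18.186)² = 50.4339682396²
eq2−eq3, eq2−eq1 (x²,y² cancel):
  -108.366·x + 46.650·y = -551.011077
  -43.010·x + 87.996·y = -1225.138546
det = -108.366·87.996 − 46.650·-43.010 = -7529.358036
x = (-551.011077·87.996 − 46.650·-1225.138546) / -7529.358036 = -1.150954
y = (-108.366·-1225.138546 − -551.011077·-43.010) / -7529.358036 = -14.485216
|P − Q| = √((-1.150954 − -17.555)² + (-14.485216 − -41.003)²) = 31.181495

31.181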